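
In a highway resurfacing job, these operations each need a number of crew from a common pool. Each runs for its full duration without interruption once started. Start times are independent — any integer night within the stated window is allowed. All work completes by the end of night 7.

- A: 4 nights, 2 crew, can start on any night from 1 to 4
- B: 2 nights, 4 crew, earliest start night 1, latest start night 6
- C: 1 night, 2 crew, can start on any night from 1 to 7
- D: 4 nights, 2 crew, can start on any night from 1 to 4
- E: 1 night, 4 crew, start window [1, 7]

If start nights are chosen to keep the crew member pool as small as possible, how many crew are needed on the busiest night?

6

Early-start (A@1, B@1, C@1, D@1, E@1) gives peak 14: n1:14  n2:8  n3:4  n4:4  n5:0  n6:0  n7:0.
Shift C→3, D→3, E→5.
Schedule A@1, B@1, C@3, D@3, E@5: n1:6  n2:6  n3:6  n4:4  n5:6  n6:2  n7:0 — peak 6.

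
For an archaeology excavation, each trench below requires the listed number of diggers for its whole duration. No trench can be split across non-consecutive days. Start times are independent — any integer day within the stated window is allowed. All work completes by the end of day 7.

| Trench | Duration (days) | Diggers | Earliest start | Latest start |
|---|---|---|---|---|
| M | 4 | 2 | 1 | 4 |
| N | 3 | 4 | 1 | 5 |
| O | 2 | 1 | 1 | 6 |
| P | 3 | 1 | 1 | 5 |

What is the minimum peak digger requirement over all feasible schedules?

4

Early-start (M@1, N@1, O@1, P@1) gives peak 8: d1:8  d2:8  d3:7  d4:2  d5:0  d6:0  d7:0.
Shift N→5.
Schedule M@1, N@5, O@1, P@1: d1:4  d2:4  d3:3  d4:2  d5:4  d6:4  d7:4 — peak 4.
Total digger-days = 25 over 7 days ⇒ peak ≥ ⌈25/7⌉ = 4, so 4 is optimal.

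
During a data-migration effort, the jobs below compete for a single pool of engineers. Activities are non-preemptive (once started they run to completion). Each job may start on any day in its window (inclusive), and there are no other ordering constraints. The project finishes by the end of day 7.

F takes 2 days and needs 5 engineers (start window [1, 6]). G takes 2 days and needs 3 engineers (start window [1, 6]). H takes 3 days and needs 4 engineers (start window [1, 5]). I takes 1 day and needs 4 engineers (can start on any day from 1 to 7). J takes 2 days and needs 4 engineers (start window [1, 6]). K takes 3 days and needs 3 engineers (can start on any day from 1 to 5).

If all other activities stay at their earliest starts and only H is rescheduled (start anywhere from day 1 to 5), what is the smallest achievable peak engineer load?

19

H@1: d1:23  d2:19  d3:7  d4:0  d5:0  d6:0  d7:0 → peak 23
H@2: d1:19  d2:19  d3:7  d4:4  d5:0  d6:0  d7:0 → peak 19
H@3: d1:19  d2:15  d3:7  d4:4  d5:4  d6:0  d7:0 → peak 19
H@4: d1:19  d2:15  d3:3  d4:4  d5:4  d6:4  d7:0 → peak 19
H@5: d1:19  d2:15  d3:3  d4:0  d5:4  d6:4  d7:4 → peak 19
Best is H@2, peak 19.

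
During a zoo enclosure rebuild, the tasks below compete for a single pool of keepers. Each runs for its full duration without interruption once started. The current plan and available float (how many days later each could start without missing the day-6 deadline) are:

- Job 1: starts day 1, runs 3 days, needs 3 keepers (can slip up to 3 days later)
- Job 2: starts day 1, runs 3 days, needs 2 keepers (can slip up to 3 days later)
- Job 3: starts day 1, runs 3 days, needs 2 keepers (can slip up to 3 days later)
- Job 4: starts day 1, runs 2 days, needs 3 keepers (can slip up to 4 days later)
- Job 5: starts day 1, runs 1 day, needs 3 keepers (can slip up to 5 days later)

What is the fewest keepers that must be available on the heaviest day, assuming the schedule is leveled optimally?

Early-start (Job 1@1, Job 2@1, Job 3@1, Job 4@1, Job 5@1) gives peak 13: d1:13  d2:10  d3:7  d4:0  d5:0  d6:0.
Shift Job 3→4, Job 4→4, Job 5→6.
Schedule Job 1@1, Job 2@1, Job 3@4, Job 4@4, Job 5@6: d1:5  d2:5  d3:5  d4:5  d5:5  d6:5 — peak 5.
Total keeper-days = 30 over 6 days ⇒ peak ≥ ⌈30/6⌉ = 5, so 5 is optimal.

5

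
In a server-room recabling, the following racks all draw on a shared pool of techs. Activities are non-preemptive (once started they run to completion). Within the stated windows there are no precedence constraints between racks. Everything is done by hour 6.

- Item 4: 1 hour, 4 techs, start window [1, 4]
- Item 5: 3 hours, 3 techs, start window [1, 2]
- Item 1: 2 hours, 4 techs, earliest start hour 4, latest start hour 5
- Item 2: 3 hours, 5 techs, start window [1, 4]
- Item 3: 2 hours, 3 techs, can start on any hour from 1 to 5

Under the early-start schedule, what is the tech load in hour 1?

15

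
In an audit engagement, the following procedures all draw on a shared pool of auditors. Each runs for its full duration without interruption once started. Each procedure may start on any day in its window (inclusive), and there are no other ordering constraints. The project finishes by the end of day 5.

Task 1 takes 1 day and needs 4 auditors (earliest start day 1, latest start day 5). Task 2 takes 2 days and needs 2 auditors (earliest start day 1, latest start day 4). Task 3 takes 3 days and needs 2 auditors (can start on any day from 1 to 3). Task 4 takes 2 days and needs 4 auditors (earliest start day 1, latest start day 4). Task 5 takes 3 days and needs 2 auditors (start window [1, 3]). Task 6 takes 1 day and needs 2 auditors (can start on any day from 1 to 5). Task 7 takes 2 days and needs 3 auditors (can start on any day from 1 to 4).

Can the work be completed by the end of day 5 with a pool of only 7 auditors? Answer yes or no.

no

Total auditor-days = 36; over 5 days the average is 36/5 > 7, so some day must exceed 7.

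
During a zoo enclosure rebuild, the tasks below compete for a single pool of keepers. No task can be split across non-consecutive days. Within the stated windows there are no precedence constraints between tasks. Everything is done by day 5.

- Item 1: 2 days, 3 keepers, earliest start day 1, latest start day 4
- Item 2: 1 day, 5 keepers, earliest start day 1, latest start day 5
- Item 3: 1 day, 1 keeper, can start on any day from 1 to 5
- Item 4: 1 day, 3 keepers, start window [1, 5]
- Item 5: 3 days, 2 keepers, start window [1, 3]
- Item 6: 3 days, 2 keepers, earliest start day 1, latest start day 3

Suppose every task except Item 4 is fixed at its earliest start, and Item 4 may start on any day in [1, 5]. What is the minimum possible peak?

13

Item 4@1: d1:16  d2:7  d3:4  d4:0  d5:0 → peak 16
Item 4@2: d1:13  d2:10  d3:4  d4:0  d5:0 → peak 13
Item 4@3: d1:13  d2:7  d3:7  d4:0  d5:0 → peak 13
Item 4@4: d1:13  d2:7  d3:4  d4:3  d5:0 → peak 13
Item 4@5: d1:13  d2:7  d3:4  d4:0  d5:3 → peak 13
Best is Item 4@2, peak 13.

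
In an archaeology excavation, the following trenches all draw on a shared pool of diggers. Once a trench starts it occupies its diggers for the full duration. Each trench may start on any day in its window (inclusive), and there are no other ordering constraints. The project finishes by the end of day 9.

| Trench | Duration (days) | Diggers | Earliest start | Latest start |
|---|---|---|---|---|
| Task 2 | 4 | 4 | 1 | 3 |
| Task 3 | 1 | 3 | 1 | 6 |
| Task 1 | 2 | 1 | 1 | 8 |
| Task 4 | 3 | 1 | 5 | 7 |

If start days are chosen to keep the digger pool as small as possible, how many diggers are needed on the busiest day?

4

Early-start (Task 2@1, Task 3@1, Task 1@1, Task 4@5) gives peak 8: d1:8  d2:5  d3:4  d4:4  d5:1  d6:1  d7:1  d8:0  d9:0.
Shift Task 3→5, Task 1→5, Task 4→6.
Schedule Task 2@1, Task 3@5, Task 1@5, Task 4@6: d1:4  d2:4  d3:4  d4:4  d5:4  d6:2  d7:1  d8:1  d9:0 — peak 4.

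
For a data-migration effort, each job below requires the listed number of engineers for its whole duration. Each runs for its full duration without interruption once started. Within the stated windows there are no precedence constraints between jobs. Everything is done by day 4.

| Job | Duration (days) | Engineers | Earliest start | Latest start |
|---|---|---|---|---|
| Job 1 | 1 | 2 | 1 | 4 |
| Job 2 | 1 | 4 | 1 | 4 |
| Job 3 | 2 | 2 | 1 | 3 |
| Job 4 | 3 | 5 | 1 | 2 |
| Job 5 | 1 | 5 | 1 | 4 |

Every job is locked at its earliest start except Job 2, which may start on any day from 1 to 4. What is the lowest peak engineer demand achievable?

Job 2@1: d1:18  d2:7  d3:5  d4:0 → peak 18
Job 2@2: d1:14  d2:11  d3:5  d4:0 → peak 14
Job 2@3: d1:14  d2:7  d3:9  d4:0 → peak 14
Job 2@4: d1:14  d2:7  d3:5  d4:4 → peak 14
Best is Job 2@2, peak 14.

14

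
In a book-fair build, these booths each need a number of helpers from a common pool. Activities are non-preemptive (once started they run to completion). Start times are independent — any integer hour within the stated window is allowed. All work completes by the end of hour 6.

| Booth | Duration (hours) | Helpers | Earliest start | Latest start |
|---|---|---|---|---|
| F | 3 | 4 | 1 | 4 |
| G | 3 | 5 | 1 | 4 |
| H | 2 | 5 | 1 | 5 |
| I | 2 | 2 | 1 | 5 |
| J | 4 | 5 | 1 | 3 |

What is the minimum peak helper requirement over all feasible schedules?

11

Early-start (F@1, G@1, H@1, I@1, J@1) gives peak 21: h1:21  h2:21  h3:14  h4:5  h5:0  h6:0.
Shift G→4, J→3.
Schedule F@1, G@4, H@1, I@1, J@3: h1:11  h2:11  h3:9  h4:10  h5:10  h6:10 — peak 11.
Total helper-hours = 61 over 6 hours ⇒ peak ≥ ⌈61/6⌉ = 11, so 11 is optimal.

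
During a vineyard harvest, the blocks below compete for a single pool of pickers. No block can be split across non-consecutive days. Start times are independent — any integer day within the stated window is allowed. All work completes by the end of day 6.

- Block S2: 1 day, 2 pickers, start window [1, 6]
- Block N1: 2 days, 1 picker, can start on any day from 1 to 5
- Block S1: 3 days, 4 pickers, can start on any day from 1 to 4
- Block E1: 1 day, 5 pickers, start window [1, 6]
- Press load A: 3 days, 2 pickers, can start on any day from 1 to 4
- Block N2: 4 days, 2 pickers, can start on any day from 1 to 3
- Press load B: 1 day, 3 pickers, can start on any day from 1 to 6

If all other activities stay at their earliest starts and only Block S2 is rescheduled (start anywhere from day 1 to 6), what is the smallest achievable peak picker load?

Block S2@1: d1:19  d2:9  d3:8  d4:2  d5:0  d6:0 → peak 19
Block S2@2: d1:17  d2:11  d3:8  d4:2  d5:0  d6:0 → peak 17
Block S2@3: d1:17  d2:9  d3:10  d4:2  d5:0  d6:0 → peak 17
Block S2@4: d1:17  d2:9  d3:8  d4:4  d5:0  d6:0 → peak 17
Block S2@5: d1:17  d2:9  d3:8  d4:2  d5:2  d6:0 → peak 17
Block S2@6: d1:17  d2:9  d3:8  d4:2  d5:0  d6:2 → peak 17
Best is Block S2@2, peak 17.

17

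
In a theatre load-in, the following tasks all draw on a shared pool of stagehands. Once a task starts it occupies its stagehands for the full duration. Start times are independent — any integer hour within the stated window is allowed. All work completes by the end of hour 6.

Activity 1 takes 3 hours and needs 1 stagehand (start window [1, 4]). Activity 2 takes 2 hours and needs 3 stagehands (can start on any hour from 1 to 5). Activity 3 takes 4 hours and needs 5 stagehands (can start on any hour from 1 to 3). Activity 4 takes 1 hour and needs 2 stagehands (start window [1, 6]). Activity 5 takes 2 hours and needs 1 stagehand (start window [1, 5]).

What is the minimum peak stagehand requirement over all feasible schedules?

Early-start (Activity 1@1, Activity 2@1, Activity 3@1, Activity 4@1, Activity 5@1) gives peak 12: h1:12  h2:10  h3:6  h4:5  h5:0  h6:0.
Shift Activity 3→3, Activity 5→4.
Schedule Activity 1@1, Activity 2@1, Activity 3@3, Activity 4@1, Activity 5@4: h1:6  h2:4  h3:6  h4:6  h5:6  h6:5 — peak 6.
Total stagehand-hours = 33 over 6 hours ⇒ peak ≥ ⌈33/6⌉ = 6, so 6 is optimal.

6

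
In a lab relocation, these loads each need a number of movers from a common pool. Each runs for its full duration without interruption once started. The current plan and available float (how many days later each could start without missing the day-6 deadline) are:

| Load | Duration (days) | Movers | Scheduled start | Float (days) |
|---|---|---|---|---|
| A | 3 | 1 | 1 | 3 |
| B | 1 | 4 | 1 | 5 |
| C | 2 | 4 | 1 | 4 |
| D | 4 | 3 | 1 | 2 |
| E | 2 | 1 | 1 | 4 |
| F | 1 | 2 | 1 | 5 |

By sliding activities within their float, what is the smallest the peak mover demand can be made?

7

Early-start (A@1, B@1, C@1, D@1, E@1, F@1) gives peak 15: d1:15  d2:9  d3:4  d4:3  d5:0  d6:0.
Shift C→4, D→2, F→2.
Schedule A@1, B@1, C@4, D@2, E@1, F@2: d1:6  d2:7  d3:4  d4:7  d5:7  d6:0 — peak 7.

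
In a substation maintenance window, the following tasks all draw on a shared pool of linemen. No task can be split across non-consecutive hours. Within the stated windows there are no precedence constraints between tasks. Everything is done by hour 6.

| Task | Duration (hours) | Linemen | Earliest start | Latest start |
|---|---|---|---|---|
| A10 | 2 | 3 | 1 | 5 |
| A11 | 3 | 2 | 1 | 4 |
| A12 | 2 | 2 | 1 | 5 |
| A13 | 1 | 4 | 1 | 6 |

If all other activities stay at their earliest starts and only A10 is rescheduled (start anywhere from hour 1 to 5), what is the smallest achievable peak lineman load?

8

A10@1: h1:11  h2:7  h3:2  h4:0  h5:0  h6:0 → peak 11
A10@2: h1:8  h2:7  h3:5  h4:0  h5:0  h6:0 → peak 8
A10@3: h1:8  h2:4  h3:5  h4:3  h5:0  h6:0 → peak 8
A10@4: h1:8  h2:4  h3:2  h4:3  h5:3  h6:0 → peak 8
A10@5: h1:8  h2:4  h3:2  h4:0  h5:3  h6:3 → peak 8
Best is A10@2, peak 8.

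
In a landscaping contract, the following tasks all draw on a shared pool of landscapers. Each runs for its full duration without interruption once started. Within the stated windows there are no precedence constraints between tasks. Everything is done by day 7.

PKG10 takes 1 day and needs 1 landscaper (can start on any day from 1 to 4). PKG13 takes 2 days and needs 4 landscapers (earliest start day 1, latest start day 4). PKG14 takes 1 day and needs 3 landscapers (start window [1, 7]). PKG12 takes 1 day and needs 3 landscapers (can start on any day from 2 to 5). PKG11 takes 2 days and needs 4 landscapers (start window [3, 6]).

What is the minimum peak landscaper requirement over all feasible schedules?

4

Early-start (PKG10@1, PKG13@1, PKG14@1, PKG12@2, PKG11@3) gives peak 8: d1:8  d2:7  d3:4  d4:4  d5:0  d6:0  d7:0.
Shift PKG13→2, PKG12→4, PKG11→5.
Schedule PKG10@1, PKG13@2, PKG14@1, PKG12@4, PKG11@5: d1:4  d2:4  d3:4  d4:3  d5:4  d6:4  d7:0 — peak 4.
Total landscaper-days = 23 over 7 days ⇒ peak ≥ ⌈23/7⌉ = 4, so 4 is optimal.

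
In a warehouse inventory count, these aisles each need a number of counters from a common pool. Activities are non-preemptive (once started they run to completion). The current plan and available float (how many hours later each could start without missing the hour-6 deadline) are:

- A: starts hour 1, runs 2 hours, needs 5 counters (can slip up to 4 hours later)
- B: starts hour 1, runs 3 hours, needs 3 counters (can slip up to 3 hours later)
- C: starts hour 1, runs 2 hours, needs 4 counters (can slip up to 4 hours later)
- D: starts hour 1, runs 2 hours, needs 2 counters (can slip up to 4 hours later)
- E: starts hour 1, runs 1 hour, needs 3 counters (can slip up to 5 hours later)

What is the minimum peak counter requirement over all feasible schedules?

7

Early-start (A@1, B@1, C@1, D@1, E@1) gives peak 17: h1:17  h2:14  h3:3  h4:0  h5:0  h6:0.
Shift B→3, C→3, E→5.
Schedule A@1, B@3, C@3, D@1, E@5: h1:7  h2:7  h3:7  h4:7  h5:6  h6:0 — peak 7.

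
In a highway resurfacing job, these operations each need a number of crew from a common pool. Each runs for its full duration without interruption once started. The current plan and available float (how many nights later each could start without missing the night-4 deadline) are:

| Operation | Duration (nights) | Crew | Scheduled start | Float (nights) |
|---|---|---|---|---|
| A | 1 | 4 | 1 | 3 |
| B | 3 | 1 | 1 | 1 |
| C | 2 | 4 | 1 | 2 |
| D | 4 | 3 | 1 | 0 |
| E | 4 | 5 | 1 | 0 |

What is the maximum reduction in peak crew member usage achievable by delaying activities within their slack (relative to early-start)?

Early-start peak: n1:17  n2:13  n3:9  n4:8 ⇒ 17.
Leveled (A@1, B@1, C@2, D@1, E@1): n1:13  n2:13  n3:13  n4:8 ⇒ 13.
Reduction 17 − 13 = 4.

4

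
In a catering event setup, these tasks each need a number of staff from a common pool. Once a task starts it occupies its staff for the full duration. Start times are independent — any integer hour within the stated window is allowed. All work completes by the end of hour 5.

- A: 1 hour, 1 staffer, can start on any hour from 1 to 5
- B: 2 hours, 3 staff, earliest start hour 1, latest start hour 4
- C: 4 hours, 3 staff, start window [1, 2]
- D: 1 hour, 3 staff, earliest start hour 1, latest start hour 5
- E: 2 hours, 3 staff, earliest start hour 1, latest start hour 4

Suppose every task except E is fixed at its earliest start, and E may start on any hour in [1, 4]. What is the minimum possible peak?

10

E@1: h1:13  h2:9  h3:3  h4:3  h5:0 → peak 13
E@2: h1:10  h2:9  h3:6  h4:3  h5:0 → peak 10
E@3: h1:10  h2:6  h3:6  h4:6  h5:0 → peak 10
E@4: h1:10  h2:6  h3:3  h4:6  h5:3 → peak 10
Best is E@2, peak 10.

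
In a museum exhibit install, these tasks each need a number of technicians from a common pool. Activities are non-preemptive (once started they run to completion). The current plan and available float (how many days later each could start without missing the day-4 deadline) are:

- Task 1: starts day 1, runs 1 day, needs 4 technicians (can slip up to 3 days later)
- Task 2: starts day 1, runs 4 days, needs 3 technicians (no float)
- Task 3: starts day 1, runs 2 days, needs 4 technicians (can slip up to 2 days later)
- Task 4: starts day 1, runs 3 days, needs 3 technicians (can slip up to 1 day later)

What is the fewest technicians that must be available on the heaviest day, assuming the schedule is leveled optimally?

Early-start (Task 1@1, Task 2@1, Task 3@1, Task 4@1) gives peak 14: d1:14  d2:10  d3:6  d4:3.
Shift Task 3→2.
Schedule Task 1@1, Task 2@1, Task 3@2, Task 4@1: d1:10  d2:10  d3:10  d4:3 — peak 10.
No arrangement of the 24 feasible schedules does better.

10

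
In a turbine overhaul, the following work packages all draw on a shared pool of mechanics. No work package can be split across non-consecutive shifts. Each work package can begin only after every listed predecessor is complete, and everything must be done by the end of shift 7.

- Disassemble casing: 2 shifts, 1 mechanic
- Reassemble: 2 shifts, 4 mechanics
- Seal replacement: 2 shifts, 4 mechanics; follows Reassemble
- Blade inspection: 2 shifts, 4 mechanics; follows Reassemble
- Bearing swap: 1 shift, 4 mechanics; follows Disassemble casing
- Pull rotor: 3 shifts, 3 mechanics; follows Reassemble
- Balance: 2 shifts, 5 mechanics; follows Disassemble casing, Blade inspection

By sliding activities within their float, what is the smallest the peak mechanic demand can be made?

Early-start (Disassemble casing@1, Reassemble@1, Seal replacement@3, Blade inspection@3, Bearing swap@3, Pull rotor@3, Balance@5) gives peak 15: s1:5  s2:5  s3:15  s4:11  s5:8  s6:5  s7:0.
Shift Bearing swap→5, Pull rotor→5, Balance→6.
Schedule Disassemble casing@1, Reassemble@1, Seal replacement@3, Blade inspection@3, Bearing swap@5, Pull rotor@5, Balance@6: s1:5  s2:5  s3:8  s4:8  s5:7  s6:8  s7:8 — peak 8.

8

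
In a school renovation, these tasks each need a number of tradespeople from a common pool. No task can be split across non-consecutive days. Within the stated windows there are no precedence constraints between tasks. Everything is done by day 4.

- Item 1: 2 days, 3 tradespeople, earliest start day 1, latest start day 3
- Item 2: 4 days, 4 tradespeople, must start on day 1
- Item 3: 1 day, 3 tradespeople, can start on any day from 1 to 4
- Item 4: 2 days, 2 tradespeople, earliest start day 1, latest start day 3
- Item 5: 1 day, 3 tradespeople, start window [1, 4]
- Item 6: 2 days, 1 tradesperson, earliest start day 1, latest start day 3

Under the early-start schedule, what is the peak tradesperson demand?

16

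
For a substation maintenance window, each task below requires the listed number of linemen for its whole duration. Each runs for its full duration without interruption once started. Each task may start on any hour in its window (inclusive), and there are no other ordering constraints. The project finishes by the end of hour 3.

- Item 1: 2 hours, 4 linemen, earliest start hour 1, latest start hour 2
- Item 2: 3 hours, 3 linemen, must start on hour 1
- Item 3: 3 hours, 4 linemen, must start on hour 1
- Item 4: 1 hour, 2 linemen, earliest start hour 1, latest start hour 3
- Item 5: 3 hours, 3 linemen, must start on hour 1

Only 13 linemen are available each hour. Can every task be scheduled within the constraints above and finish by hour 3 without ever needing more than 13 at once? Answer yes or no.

Total lineman-hours = 40; over 3 hours the average is 40/3 > 13, so some hour must exceed 13.

no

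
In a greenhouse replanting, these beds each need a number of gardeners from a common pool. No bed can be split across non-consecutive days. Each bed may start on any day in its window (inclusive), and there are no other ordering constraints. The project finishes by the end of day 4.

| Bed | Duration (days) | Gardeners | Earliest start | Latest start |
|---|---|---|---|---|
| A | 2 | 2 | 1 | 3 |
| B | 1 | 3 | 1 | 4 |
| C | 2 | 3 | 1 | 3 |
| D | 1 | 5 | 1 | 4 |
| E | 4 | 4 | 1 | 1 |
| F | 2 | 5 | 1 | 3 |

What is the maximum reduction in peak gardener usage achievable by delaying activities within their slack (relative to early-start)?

10

Early-start peak: d1:22  d2:14  d3:4  d4:4 ⇒ 22.
Leveled (A@1, B@1, C@3, D@2, E@1, F@3): d1:9  d2:11  d3:12  d4:12 ⇒ 12.
Reduction 22 − 12 = 10.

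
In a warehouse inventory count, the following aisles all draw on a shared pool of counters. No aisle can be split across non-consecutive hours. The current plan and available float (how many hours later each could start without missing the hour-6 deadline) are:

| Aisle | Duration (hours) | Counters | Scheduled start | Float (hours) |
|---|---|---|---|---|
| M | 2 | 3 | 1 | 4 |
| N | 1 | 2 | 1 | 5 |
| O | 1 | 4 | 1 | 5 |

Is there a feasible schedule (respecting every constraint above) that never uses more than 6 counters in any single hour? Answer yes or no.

yes

Schedule M@1, N@3, O@4: h1:3  h2:3  h3:2  h4:4  h5:0  h6:0 — peak 4 ≤ 6.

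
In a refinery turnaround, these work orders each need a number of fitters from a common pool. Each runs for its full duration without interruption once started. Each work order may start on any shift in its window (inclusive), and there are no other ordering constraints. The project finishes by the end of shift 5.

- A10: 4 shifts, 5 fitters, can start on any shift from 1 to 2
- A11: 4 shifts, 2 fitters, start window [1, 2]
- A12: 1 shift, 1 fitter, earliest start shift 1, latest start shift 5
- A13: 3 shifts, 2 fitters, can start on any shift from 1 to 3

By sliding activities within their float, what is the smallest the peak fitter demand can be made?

Early-start (A10@1, A11@1, A12@1, A13@1) gives peak 10: s1:10  s2:9  s3:9  s4:7  s5:0.
Shift A13→2.
Schedule A10@1, A11@1, A12@1, A13@2: s1:8  s2:9  s3:9  s4:9  s5:0 — peak 9.

9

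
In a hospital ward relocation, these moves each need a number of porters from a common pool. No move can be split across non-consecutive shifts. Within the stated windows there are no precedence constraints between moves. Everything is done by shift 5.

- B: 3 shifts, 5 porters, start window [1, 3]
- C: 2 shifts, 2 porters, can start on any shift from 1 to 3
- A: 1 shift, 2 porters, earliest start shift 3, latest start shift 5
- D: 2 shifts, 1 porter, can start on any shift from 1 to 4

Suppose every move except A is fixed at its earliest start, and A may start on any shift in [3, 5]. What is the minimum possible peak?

8

A@3: s1:8  s2:8  s3:7  s4:0  s5:0 → peak 8
A@4: s1:8  s2:8  s3:5  s4:2  s5:0 → peak 8
A@5: s1:8  s2:8  s3:5  s4:0  s5:2 → peak 8
Best is A@3, peak 8.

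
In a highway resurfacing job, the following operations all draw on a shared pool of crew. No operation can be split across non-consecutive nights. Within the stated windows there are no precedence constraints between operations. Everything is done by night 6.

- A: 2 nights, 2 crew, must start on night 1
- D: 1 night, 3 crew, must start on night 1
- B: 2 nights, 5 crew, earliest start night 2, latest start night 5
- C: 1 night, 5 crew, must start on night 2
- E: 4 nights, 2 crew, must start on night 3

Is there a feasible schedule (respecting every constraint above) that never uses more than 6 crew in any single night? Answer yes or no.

The minimum achievable peak is 7; 6 < 7, so no feasible schedule stays within the cap.

no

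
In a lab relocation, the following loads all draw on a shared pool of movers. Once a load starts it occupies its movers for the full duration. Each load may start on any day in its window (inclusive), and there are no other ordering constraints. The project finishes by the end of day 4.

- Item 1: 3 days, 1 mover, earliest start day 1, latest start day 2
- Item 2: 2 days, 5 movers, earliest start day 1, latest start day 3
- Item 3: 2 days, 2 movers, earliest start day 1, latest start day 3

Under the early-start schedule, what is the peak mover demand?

Early-start schedule: Item 1@1, Item 2@1, Item 3@1.
Load per day: day 1: 8, day 2: 8, day 3: 1, day 4: 0.
Peak is 8.

8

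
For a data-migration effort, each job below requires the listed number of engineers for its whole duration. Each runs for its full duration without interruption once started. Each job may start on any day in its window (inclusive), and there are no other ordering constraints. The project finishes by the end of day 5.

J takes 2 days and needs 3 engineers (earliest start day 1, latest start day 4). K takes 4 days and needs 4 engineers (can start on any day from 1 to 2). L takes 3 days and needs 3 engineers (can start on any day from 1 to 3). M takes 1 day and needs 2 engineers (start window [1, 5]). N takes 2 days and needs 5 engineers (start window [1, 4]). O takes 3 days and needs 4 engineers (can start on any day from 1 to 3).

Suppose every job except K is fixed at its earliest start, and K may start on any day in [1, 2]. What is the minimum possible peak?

K@1: d1:21  d2:19  d3:11  d4:4  d5:0 → peak 21
K@2: d1:17  d2:19  d3:11  d4:4  d5:4 → peak 19
Best is K@2, peak 19.

19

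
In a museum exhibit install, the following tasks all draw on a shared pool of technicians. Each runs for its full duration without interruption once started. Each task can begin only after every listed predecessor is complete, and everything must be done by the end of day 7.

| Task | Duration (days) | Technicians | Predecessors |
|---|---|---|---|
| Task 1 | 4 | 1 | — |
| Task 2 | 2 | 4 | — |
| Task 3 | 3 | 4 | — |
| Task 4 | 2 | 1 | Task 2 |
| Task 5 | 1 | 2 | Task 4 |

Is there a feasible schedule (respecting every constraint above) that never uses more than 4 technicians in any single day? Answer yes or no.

The minimum achievable peak is 5; 4 < 5, so no feasible schedule stays within the cap.

no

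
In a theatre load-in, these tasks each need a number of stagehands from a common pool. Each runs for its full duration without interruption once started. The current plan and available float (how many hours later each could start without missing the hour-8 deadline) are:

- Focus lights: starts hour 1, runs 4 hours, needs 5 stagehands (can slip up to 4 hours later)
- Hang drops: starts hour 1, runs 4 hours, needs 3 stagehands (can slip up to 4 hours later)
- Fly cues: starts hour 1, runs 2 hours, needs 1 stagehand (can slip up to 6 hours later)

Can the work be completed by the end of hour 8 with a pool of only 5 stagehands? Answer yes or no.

yes

Schedule Focus lights@1, Hang drops@5, Fly cues@5: h1:5  h2:5  h3:5  h4:5  h5:4  h6:4  h7:3  h8:3 — peak 5 ≤ 5.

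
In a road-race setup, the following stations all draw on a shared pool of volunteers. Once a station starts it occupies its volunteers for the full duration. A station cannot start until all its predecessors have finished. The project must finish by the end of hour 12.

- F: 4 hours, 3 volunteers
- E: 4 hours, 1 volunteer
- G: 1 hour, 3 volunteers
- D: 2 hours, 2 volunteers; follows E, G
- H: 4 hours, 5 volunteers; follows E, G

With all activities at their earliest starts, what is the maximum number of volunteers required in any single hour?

7

Early-start schedule: F@1, E@1, G@1, D@5, H@5.
Load per hour: hour 1: 7, hour 2: 4, hour 3: 4, hour 4: 4, hour 5: 7, hour 6: 7, hour 7: 5, hour 8: 5, hour 9: 0, hour 10: 0, hour 11: 0, hour 12: 0.
Peak is 7.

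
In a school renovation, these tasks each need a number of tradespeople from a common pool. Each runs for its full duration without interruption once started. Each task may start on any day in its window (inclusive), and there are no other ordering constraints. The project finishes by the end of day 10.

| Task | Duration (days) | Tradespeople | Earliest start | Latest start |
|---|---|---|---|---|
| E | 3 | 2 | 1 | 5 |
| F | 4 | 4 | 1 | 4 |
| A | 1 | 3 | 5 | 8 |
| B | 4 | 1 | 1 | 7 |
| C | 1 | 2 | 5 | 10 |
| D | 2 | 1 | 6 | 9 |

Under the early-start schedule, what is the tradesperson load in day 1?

7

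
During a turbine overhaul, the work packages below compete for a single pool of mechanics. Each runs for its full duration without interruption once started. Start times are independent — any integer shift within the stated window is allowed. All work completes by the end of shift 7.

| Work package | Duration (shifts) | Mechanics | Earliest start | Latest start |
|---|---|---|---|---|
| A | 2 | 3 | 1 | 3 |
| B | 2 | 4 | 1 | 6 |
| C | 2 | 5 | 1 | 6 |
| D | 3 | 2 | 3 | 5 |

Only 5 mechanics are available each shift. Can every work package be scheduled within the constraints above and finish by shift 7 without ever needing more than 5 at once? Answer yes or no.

Schedule A@3, B@1, C@6, D@3: s1:4  s2:4  s3:5  s4:5  s5:2  s6:5  s7:5 — peak 5 ≤ 5.

yes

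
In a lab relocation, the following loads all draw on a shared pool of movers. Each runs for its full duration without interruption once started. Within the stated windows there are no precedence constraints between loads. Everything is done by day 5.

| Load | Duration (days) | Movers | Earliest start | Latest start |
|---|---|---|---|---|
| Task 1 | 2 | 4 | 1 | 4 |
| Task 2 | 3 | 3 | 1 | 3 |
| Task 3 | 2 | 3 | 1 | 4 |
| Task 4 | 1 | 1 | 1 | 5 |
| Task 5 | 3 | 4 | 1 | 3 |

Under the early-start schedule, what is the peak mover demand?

Early-start schedule: Task 1@1, Task 2@1, Task 3@1, Task 4@1, Task 5@1.
Load per day: day 1: 15, day 2: 14, day 3: 7, day 4: 0, day 5: 0.
Peak is 15.

15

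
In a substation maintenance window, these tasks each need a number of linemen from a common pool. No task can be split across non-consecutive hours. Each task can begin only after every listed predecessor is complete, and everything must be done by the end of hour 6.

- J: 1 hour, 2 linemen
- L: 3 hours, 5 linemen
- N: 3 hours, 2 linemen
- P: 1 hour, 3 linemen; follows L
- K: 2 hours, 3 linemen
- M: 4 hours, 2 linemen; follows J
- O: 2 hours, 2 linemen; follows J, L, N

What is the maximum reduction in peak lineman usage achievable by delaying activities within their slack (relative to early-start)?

3

Early-start peak: h1:12  h2:12  h3:9  h4:7  h5:4  h6:0 ⇒ 12.
Leveled (J@1, L@1, N@1, P@4, K@4, M@2, O@5): h1:9  h2:9  h3:9  h4:8  h5:7  h6:2 ⇒ 9.
Reduction 12 − 9 = 3.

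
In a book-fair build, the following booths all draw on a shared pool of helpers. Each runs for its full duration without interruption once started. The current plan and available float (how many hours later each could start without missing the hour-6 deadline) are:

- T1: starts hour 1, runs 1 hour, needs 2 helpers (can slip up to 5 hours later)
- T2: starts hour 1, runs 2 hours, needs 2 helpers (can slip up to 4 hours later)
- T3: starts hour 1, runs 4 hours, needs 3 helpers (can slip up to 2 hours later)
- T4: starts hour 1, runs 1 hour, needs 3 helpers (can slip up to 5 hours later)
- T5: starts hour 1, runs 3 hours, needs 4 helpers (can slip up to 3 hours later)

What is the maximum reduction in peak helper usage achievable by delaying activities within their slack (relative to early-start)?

7

Early-start peak: h1:14  h2:9  h3:7  h4:3  h5:0  h6:0 ⇒ 14.
Leveled (T1@1, T2@1, T3@1, T4@3, T5@4): h1:7  h2:5  h3:6  h4:7  h5:4  h6:4 ⇒ 7.
Reduction 14 − 7 = 7.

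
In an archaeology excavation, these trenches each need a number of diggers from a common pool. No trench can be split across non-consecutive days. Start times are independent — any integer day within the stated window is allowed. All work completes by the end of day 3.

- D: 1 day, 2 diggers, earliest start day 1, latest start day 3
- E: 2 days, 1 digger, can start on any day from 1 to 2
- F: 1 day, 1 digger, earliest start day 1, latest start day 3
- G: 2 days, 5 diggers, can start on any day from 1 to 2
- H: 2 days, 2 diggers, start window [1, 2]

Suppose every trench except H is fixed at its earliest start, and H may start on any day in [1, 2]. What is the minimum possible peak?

9

H@1: d1:11  d2:8  d3:0 → peak 11
H@2: d1:9  d2:8  d3:2 → peak 9
Best is H@2, peak 9.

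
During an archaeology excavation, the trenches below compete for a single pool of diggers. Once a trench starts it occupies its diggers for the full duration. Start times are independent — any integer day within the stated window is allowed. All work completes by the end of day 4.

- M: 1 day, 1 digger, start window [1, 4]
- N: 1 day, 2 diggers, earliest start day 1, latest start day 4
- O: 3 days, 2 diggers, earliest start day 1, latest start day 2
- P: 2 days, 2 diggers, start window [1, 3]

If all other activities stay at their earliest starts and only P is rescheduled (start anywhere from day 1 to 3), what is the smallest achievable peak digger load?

5

P@1: d1:7  d2:4  d3:2  d4:0 → peak 7
P@2: d1:5  d2:4  d3:4  d4:0 → peak 5
P@3: d1:5  d2:2  d3:4  d4:2 → peak 5
Best is P@2, peak 5.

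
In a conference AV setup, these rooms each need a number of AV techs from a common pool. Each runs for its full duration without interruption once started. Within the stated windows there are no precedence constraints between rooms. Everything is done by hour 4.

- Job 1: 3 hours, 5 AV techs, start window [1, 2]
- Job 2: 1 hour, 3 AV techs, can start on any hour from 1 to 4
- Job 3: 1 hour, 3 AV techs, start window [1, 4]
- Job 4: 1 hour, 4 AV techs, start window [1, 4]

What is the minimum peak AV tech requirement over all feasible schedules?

Early-start (Job 1@1, Job 2@1, Job 3@1, Job 4@1) gives peak 15: h1:15  h2:5  h3:5  h4:0.
Shift Job 3→2, Job 4→4.
Schedule Job 1@1, Job 2@1, Job 3@2, Job 4@4: h1:8  h2:8  h3:5  h4:4 — peak 8.

8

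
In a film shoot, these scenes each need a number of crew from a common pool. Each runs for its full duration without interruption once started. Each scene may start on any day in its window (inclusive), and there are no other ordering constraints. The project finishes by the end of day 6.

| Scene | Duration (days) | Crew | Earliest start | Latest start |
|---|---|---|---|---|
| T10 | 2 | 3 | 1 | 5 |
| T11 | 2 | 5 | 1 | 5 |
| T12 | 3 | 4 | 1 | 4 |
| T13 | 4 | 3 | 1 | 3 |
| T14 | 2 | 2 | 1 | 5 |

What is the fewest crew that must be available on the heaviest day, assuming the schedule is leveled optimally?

9

Early-start (T10@1, T11@1, T12@1, T13@1, T14@1) gives peak 17: d1:17  d2:17  d3:7  d4:3  d5:0  d6:0.
Shift T12→3, T13→3, T14→3.
Schedule T10@1, T11@1, T12@3, T13@3, T14@3: d1:8  d2:8  d3:9  d4:9  d5:7  d6:3 — peak 9.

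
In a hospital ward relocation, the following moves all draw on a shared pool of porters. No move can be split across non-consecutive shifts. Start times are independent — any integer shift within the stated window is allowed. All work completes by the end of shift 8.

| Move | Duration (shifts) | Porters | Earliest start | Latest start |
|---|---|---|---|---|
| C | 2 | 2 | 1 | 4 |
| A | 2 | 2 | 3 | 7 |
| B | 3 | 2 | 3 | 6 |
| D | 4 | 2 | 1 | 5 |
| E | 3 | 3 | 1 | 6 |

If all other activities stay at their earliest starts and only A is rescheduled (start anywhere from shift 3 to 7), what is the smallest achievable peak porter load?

A@3: s1:7  s2:7  s3:9  s4:6  s5:2  s6:0  s7:0  s8:0 → peak 9
A@4: s1:7  s2:7  s3:7  s4:6  s5:4  s6:0  s7:0  s8:0 → peak 7
A@5: s1:7  s2:7  s3:7  s4:4  s5:4  s6:2  s7:0  s8:0 → peak 7
A@6: s1:7  s2:7  s3:7  s4:4  s5:2  s6:2  s7:2  s8:0 → peak 7
A@7: s1:7  s2:7  s3:7  s4:4  s5:2  s6:0  s7:2  s8:2 → peak 7
Best is A@4, peak 7.

7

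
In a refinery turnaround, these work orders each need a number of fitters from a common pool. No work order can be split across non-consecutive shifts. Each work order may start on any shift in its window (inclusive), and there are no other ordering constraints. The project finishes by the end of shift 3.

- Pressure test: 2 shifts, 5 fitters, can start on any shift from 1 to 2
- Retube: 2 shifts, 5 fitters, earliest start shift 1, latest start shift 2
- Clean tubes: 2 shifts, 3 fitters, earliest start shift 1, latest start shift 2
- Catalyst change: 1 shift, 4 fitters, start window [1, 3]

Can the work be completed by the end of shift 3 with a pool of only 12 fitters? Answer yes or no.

no

The minimum achievable peak is 13; 12 < 13, so no feasible schedule stays within the cap.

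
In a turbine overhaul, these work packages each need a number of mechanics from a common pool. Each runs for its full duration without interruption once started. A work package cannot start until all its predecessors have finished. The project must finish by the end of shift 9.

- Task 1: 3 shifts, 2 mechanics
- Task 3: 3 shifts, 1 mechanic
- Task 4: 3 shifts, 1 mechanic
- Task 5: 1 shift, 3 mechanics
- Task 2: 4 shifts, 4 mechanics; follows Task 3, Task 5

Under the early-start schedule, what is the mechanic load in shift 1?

7

At early start, shift 1 has: Task 1, Task 3, Task 4, Task 5.
Demand: 2 + 1 + 1 + 3 = 7.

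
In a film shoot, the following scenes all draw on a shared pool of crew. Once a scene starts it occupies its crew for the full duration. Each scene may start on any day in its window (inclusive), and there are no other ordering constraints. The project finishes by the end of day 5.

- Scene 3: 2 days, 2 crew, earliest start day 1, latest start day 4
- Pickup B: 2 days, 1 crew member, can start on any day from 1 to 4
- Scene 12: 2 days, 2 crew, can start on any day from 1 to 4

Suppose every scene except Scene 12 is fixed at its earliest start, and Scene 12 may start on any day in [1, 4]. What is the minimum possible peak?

3

Scene 12@1: d1:5  d2:5  d3:0  d4:0  d5:0 → peak 5
Scene 12@2: d1:3  d2:5  d3:2  d4:0  d5:0 → peak 5
Scene 12@3: d1:3  d2:3  d3:2  d4:2  d5:0 → peak 3
Scene 12@4: d1:3  d2:3  d3:0  d4:2  d5:2 → peak 3
Best is Scene 12@3, peak 3.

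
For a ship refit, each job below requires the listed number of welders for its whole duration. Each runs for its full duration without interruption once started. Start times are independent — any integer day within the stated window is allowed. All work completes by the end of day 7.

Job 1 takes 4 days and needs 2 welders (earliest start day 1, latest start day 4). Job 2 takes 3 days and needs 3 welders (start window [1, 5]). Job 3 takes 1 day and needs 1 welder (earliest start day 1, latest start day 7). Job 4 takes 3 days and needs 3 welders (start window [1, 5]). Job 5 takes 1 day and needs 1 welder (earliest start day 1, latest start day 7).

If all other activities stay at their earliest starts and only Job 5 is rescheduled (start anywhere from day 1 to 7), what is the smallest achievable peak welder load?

9

Job 5@1: d1:10  d2:8  d3:8  d4:2  d5:0  d6:0  d7:0 → peak 10
Job 5@2: d1:9  d2:9  d3:8  d4:2  d5:0  d6:0  d7:0 → peak 9
Job 5@3: d1:9  d2:8  d3:9  d4:2  d5:0  d6:0  d7:0 → peak 9
Job 5@4: d1:9  d2:8  d3:8  d4:3  d5:0  d6:0  d7:0 → peak 9
Job 5@5: d1:9  d2:8  d3:8  d4:2  d5:1  d6:0  d7:0 → peak 9
Job 5@6: d1:9  d2:8  d3:8  d4:2  d5:0  d6:1  d7:0 → peak 9
Job 5@7: d1:9  d2:8  d3:8  d4:2  d5:0  d6:0  d7:1 → peak 9
Best is Job 5@2, peak 9.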